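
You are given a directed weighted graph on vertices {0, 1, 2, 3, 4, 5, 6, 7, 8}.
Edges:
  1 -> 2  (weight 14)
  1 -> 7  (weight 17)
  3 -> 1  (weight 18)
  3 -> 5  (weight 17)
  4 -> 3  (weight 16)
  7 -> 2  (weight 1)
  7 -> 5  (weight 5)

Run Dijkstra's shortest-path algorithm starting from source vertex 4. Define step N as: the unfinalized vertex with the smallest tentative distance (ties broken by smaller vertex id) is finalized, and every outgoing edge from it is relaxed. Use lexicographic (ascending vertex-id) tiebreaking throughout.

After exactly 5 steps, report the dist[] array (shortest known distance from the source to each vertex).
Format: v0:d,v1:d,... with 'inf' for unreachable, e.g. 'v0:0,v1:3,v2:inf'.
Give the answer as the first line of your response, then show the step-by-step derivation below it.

v0:inf,v1:34,v2:48,v3:16,v4:0,v5:33,v6:inf,v7:51,v8:inf

step 1: dist = v0:inf,v1:inf,v2:inf,v3:16,v4:0,v5:inf,v6:inf,v7:inf,v8:inf
step 2: dist = v0:inf,v1:34,v2:inf,v3:16,v4:0,v5:33,v6:inf,v7:inf,v8:inf
step 3: dist = v0:inf,v1:34,v2:inf,v3:16,v4:0,v5:33,v6:inf,v7:inf,v8:inf
step 4: dist = v0:inf,v1:34,v2:48,v3:16,v4:0,v5:33,v6:inf,v7:51,v8:inf
step 5: dist = v0:inf,v1:34,v2:48,v3:16,v4:0,v5:33,v6:inf,v7:51,v8:inf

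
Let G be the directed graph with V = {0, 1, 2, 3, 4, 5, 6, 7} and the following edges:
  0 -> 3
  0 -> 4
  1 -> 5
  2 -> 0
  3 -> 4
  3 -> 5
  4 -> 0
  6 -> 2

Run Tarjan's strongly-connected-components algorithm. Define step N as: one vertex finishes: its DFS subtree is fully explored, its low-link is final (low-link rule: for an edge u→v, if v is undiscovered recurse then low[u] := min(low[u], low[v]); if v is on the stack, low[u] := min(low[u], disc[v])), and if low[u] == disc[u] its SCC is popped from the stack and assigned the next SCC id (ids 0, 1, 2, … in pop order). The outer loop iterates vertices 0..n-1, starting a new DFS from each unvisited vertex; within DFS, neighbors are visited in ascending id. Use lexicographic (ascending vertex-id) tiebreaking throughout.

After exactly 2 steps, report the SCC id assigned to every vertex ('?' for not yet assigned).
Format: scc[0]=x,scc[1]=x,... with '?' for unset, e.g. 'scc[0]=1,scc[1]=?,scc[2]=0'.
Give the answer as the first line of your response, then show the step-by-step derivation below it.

scc[0]=?,scc[1]=?,scc[2]=?,scc[3]=?,scc[4]=?,scc[5]=0,scc[6]=?,scc[7]=?

step 1: low=(low[0]=0,low[1]=?,low[2]=?,low[3]=1,low[4]=0,low[5]=?,low[6]=?,low[7]=?); scc=(scc[0]=?,scc[1]=?,scc[2]=?,scc[3]=?,scc[4]=?,scc[5]=?,scc[6]=?,scc[7]=?)
step 2: low=(low[0]=0,low[1]=?,low[2]=?,low[3]=0,low[4]=0,low[5]=3,low[6]=?,low[7]=?); scc=(scc[0]=?,scc[1]=?,scc[2]=?,scc[3]=?,scc[4]=?,scc[5]=0,scc[6]=?,scc[7]=?)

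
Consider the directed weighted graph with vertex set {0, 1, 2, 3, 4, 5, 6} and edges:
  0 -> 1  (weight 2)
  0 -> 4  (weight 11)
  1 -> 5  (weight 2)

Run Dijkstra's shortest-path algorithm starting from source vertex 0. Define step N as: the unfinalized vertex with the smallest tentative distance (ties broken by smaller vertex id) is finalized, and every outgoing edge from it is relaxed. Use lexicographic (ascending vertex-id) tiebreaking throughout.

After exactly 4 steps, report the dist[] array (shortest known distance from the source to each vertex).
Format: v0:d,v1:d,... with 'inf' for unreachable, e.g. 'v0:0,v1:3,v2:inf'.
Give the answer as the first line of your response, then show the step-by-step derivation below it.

v0:0,v1:2,v2:inf,v3:inf,v4:11,v5:4,v6:inf

step 1: dist = v0:0,v1:2,v2:inf,v3:inf,v4:11,v5:inf,v6:inf
step 2: dist = v0:0,v1:2,v2:inf,v3:inf,v4:11,v5:4,v6:inf
step 3: dist = v0:0,v1:2,v2:inf,v3:inf,v4:11,v5:4,v6:inf
step 4: dist = v0:0,v1:2,v2:inf,v3:inf,v4:11,v5:4,v6:inf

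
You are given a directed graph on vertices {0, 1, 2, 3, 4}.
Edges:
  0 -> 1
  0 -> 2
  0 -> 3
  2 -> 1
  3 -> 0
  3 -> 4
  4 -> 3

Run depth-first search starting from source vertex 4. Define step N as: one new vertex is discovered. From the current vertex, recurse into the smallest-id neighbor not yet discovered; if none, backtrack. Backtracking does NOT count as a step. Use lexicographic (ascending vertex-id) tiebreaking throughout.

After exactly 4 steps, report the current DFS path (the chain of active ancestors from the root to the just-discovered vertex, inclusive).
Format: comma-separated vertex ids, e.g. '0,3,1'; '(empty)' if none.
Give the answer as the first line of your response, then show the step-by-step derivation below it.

4,3,0,1

step 1: discover 4; path=4; order=4
step 2: discover 3; path=4>3; order=4,3
step 3: discover 0; path=4>3>0; order=4,3,0
step 4: discover 1; path=4>3>0>1; order=4,3,0,1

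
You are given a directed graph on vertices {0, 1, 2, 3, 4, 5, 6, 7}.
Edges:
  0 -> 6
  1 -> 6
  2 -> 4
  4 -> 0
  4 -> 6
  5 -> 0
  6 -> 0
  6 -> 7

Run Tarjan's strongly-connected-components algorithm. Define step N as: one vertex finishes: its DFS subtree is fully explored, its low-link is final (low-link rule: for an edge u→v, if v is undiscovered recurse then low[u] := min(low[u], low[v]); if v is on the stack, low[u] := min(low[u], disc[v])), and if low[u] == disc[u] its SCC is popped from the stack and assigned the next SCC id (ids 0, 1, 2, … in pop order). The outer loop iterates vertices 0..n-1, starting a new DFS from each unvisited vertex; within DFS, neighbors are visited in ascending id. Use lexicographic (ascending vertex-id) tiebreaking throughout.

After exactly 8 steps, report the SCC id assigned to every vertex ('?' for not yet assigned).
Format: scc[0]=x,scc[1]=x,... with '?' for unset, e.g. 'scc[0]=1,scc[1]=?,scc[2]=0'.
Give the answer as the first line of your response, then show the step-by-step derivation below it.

scc[0]=1,scc[1]=2,scc[2]=4,scc[3]=5,scc[4]=3,scc[5]=6,scc[6]=1,scc[7]=0

step 1: low=(low[0]=0,low[1]=?,low[2]=?,low[3]=?,low[4]=?,low[5]=?,low[6]=0,low[7]=2); scc=(scc[0]=?,scc[1]=?,scc[2]=?,scc[3]=?,scc[4]=?,scc[5]=?,scc[6]=?,scc[7]=0)
step 2: low=(low[0]=0,low[1]=?,low[2]=?,low[3]=?,low[4]=?,low[5]=?,low[6]=0,low[7]=2); scc=(scc[0]=?,scc[1]=?,scc[2]=?,scc[3]=?,scc[4]=?,scc[5]=?,scc[6]=?,scc[7]=0)
step 3: low=(low[0]=0,low[1]=?,low[2]=?,low[3]=?,low[4]=?,low[5]=?,low[6]=0,low[7]=2); scc=(scc[0]=1,scc[1]=?,scc[2]=?,scc[3]=?,scc[4]=?,scc[5]=?,scc[6]=1,scc[7]=0)
step 4: low=(low[0]=0,low[1]=3,low[2]=?,low[3]=?,low[4]=?,low[5]=?,low[6]=0,low[7]=2); scc=(scc[0]=1,scc[1]=2,scc[2]=?,scc[3]=?,scc[4]=?,scc[5]=?,scc[6]=1,scc[7]=0)
step 5: low=(low[0]=0,low[1]=3,low[2]=4,low[3]=?,low[4]=5,low[5]=?,low[6]=0,low[7]=2); scc=(scc[0]=1,scc[1]=2,scc[2]=?,scc[3]=?,scc[4]=3,scc[5]=?,scc[6]=1,scc[7]=0)
step 6: low=(low[0]=0,low[1]=3,low[2]=4,low[3]=?,low[4]=5,low[5]=?,low[6]=0,low[7]=2); scc=(scc[0]=1,scc[1]=2,scc[2]=4,scc[3]=?,scc[4]=3,scc[5]=?,scc[6]=1,scc[7]=0)
step 7: low=(low[0]=0,low[1]=3,low[2]=4,low[3]=6,low[4]=5,low[5]=?,low[6]=0,low[7]=2); scc=(scc[0]=1,scc[1]=2,scc[2]=4,scc[3]=5,scc[4]=3,scc[5]=?,scc[6]=1,scc[7]=0)
step 8: low=(low[0]=0,low[1]=3,low[2]=4,low[3]=6,low[4]=5,low[5]=7,low[6]=0,low[7]=2); scc=(scc[0]=1,scc[1]=2,scc[2]=4,scc[3]=5,scc[4]=3,scc[5]=6,scc[6]=1,scc[7]=0)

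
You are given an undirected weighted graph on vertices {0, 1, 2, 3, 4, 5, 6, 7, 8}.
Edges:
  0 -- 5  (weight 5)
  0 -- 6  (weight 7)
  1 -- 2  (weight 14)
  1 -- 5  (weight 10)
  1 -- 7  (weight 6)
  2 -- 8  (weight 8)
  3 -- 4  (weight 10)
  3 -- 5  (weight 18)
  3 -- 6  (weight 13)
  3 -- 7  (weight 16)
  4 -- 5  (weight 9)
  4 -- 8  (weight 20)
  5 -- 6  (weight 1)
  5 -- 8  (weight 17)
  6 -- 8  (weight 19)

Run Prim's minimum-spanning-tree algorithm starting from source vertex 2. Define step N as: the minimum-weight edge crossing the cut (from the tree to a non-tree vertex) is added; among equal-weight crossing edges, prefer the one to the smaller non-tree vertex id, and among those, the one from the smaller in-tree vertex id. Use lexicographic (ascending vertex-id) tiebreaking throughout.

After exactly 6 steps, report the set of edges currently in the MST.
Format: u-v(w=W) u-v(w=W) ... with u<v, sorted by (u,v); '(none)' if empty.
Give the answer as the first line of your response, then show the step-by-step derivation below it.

0-5(w=5) 1-2(w=14) 1-5(w=10) 1-7(w=6) 2-8(w=8) 5-6(w=1)

step 1: add edge 2-8 (w=8); MST = {2-8(w=8)}
step 2: add edge 1-2 (w=14); MST = {1-2(w=14) 2-8(w=8)}
step 3: add edge 1-7 (w=6); MST = {1-2(w=14) 1-7(w=6) 2-8(w=8)}
step 4: add edge 1-5 (w=10); MST = {1-2(w=14) 1-5(w=10) 1-7(w=6) 2-8(w=8)}
step 5: add edge 5-6 (w=1); MST = {1-2(w=14) 1-5(w=10) 1-7(w=6) 2-8(w=8) 5-6(w=1)}
step 6: add edge 0-5 (w=5); MST = {0-5(w=5) 1-2(w=14) 1-5(w=10) 1-7(w=6) 2-8(w=8) 5-6(w=1)}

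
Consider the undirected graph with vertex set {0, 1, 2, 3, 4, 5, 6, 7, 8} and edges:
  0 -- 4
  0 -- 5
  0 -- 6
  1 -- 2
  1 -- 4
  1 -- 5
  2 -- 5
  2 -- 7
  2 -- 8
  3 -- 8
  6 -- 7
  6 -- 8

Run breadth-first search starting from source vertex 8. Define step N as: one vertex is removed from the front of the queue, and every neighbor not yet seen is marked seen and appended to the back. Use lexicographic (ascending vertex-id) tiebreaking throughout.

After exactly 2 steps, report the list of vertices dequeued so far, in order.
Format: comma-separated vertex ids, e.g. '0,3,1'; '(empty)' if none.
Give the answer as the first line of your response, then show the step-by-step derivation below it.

8,2

step 1: dequeue 8; queue=[2,3,6]; order=8
step 2: dequeue 2; queue=[3,6,1,5,7]; order=8,2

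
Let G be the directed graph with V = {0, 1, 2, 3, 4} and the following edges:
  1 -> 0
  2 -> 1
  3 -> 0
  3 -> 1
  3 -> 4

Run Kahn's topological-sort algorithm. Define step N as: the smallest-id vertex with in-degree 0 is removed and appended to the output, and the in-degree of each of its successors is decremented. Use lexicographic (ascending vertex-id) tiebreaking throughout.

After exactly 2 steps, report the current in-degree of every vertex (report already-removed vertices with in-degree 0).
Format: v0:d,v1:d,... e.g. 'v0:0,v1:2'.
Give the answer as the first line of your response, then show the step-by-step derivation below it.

v0:1,v1:0,v2:0,v3:0,v4:0

step 1: output 2; order=[2]; indeg=(2,1,0,0,1)
step 2: output 3; order=[2,3]; indeg=(1,0,0,0,0)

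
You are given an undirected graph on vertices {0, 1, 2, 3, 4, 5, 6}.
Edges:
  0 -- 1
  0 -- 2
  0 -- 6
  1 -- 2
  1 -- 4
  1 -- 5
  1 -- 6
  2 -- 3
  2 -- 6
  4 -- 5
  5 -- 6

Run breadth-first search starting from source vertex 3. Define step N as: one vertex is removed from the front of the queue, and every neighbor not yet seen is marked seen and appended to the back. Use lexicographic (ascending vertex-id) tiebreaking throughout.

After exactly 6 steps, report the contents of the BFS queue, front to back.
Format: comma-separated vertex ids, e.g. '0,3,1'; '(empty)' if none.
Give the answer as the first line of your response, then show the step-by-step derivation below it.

5

step 1: dequeue 3; queue=[2]; order=3
step 2: dequeue 2; queue=[0,1,6]; order=3,2
step 3: dequeue 0; queue=[1,6]; order=3,2,0
step 4: dequeue 1; queue=[6,4,5]; order=3,2,0,1
step 5: dequeue 6; queue=[4,5]; order=3,2,0,1,6
step 6: dequeue 4; queue=[5]; order=3,2,0,1,6,4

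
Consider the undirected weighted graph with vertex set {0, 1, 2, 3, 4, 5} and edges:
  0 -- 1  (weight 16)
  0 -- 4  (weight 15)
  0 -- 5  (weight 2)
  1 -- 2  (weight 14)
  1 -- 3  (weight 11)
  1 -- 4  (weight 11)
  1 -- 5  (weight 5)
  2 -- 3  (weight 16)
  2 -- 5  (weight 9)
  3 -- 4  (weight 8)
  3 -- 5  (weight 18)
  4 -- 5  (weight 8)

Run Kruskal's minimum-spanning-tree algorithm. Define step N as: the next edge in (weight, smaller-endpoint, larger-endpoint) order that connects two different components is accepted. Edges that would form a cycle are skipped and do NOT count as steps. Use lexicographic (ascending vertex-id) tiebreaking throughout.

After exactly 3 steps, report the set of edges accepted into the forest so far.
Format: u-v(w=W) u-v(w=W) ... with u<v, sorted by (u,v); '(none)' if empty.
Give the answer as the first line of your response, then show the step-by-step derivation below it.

0-5(w=2) 1-5(w=5) 3-4(w=8)

step 1: add edge 0-5 (w=2); MST = {0-5(w=2)}
step 2: add edge 1-5 (w=5); MST = {0-5(w=2) 1-5(w=5)}
step 3: add edge 3-4 (w=8); MST = {0-5(w=2) 1-5(w=5) 3-4(w=8)}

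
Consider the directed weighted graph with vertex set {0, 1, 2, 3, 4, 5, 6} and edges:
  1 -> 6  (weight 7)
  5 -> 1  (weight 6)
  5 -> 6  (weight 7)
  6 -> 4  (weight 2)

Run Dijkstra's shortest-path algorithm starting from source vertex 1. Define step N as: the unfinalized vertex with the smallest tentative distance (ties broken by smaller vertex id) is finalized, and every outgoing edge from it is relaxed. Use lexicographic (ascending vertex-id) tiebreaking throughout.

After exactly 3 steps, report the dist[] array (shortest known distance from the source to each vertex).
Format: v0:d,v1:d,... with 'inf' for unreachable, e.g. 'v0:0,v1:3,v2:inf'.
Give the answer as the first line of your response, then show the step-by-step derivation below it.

v0:inf,v1:0,v2:inf,v3:inf,v4:9,v5:inf,v6:7

step 1: dist = v0:inf,v1:0,v2:inf,v3:inf,v4:inf,v5:inf,v6:7
step 2: dist = v0:inf,v1:0,v2:inf,v3:inf,v4:9,v5:inf,v6:7
step 3: dist = v0:inf,v1:0,v2:inf,v3:inf,v4:9,v5:inf,v6:7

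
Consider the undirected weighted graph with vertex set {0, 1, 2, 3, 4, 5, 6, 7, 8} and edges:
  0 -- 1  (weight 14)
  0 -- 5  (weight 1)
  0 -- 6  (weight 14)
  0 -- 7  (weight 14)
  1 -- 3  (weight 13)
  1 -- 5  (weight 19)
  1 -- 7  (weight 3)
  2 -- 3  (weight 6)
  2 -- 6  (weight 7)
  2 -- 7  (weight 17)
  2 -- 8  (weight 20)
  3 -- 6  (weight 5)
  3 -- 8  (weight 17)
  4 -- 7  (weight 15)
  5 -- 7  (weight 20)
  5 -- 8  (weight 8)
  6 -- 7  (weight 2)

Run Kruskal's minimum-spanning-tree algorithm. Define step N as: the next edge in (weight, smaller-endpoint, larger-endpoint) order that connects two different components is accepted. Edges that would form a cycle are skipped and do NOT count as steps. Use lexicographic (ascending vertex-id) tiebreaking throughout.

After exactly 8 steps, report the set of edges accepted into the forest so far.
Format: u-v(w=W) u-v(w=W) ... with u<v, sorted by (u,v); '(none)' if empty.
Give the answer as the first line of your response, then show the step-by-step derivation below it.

0-1(w=14) 0-5(w=1) 1-7(w=3) 2-3(w=6) 3-6(w=5) 4-7(w=15) 5-8(w=8) 6-7(w=2)

step 1: add edge 0-5 (w=1); MST = {0-5(w=1)}
step 2: add edge 6-7 (w=2); MST = {0-5(w=1) 6-7(w=2)}
step 3: add edge 1-7 (w=3); MST = {0-5(w=1) 1-7(w=3) 6-7(w=2)}
step 4: add edge 3-6 (w=5); MST = {0-5(w=1) 1-7(w=3) 3-6(w=5) 6-7(w=2)}
step 5: add edge 2-3 (w=6); MST = {0-5(w=1) 1-7(w=3) 2-3(w=6) 3-6(w=5) 6-7(w=2)}
step 6: add edge 5-8 (w=8); MST = {0-5(w=1) 1-7(w=3) 2-3(w=6) 3-6(w=5) 5-8(w=8) 6-7(w=2)}
step 7: add edge 0-1 (w=14); MST = {0-1(w=14) 0-5(w=1) 1-7(w=3) 2-3(w=6) 3-6(w=5) 5-8(w=8) 6-7(w=2)}
step 8: add edge 4-7 (w=15); MST = {0-1(w=14) 0-5(w=1) 1-7(w=3) 2-3(w=6) 3-6(w=5) 4-7(w=15) 5-8(w=8) 6-7(w=2)}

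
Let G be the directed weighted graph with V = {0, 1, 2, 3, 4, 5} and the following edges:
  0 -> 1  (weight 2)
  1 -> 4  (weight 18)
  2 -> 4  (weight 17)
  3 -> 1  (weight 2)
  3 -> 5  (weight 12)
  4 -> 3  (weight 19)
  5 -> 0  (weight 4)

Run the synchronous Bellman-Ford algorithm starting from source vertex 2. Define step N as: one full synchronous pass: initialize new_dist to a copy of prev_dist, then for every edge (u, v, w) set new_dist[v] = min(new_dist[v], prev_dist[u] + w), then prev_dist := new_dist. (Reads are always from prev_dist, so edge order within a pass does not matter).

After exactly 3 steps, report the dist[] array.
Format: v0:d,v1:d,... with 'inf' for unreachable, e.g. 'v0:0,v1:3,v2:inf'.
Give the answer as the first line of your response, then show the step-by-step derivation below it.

v0:inf,v1:38,v2:0,v3:36,v4:17,v5:48

step 1: dist = v0:inf,v1:inf,v2:0,v3:inf,v4:17,v5:inf
step 2: dist = v0:inf,v1:inf,v2:0,v3:36,v4:17,v5:inf
step 3: dist = v0:inf,v1:38,v2:0,v3:36,v4:17,v5:48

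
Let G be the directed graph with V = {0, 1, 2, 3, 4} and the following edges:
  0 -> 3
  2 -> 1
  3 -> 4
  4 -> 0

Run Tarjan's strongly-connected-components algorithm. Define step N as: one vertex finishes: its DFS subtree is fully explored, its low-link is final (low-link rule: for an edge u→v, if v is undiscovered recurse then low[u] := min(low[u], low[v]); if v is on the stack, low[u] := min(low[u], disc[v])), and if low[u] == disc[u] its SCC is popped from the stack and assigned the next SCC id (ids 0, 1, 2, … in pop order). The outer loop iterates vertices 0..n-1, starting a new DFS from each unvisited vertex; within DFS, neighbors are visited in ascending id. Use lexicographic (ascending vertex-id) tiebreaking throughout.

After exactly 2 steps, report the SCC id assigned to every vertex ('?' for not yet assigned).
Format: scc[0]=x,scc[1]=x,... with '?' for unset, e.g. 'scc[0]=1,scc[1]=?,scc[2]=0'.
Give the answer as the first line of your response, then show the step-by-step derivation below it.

scc[0]=?,scc[1]=?,scc[2]=?,scc[3]=?,scc[4]=?

step 1: low=(low[0]=0,low[1]=?,low[2]=?,low[3]=1,low[4]=0); scc=(scc[0]=?,scc[1]=?,scc[2]=?,scc[3]=?,scc[4]=?)
step 2: low=(low[0]=0,low[1]=?,low[2]=?,low[3]=0,low[4]=0); scc=(scc[0]=?,scc[1]=?,scc[2]=?,scc[3]=?,scc[4]=?)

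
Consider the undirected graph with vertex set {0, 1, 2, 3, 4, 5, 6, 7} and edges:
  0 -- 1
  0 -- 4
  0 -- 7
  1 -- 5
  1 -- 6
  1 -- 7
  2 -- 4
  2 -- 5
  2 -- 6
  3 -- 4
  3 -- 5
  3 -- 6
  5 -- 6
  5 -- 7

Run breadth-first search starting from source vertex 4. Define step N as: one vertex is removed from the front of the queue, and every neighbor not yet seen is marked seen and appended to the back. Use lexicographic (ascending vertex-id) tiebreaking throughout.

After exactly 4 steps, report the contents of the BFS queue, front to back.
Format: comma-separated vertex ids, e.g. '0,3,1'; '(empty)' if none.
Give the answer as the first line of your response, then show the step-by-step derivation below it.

1,7,5,6

step 1: dequeue 4; queue=[0,2,3]; order=4
step 2: dequeue 0; queue=[2,3,1,7]; order=4,0
step 3: dequeue 2; queue=[3,1,7,5,6]; order=4,0,2
step 4: dequeue 3; queue=[1,7,5,6]; order=4,0,2,3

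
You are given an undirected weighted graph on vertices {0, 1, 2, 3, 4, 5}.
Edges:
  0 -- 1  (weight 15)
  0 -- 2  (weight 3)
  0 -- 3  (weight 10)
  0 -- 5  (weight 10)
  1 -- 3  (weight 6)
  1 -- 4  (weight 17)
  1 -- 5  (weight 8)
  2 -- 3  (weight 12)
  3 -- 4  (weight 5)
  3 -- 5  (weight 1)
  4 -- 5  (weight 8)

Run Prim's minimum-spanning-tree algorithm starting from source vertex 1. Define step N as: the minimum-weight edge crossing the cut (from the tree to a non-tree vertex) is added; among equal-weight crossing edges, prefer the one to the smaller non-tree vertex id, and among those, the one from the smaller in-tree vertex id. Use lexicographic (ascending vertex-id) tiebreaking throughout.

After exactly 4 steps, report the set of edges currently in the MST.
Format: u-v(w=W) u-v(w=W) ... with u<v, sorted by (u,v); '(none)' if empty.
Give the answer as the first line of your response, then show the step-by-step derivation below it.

0-3(w=10) 1-3(w=6) 3-4(w=5) 3-5(w=1)

step 1: add edge 1-3 (w=6); MST = {1-3(w=6)}
step 2: add edge 3-5 (w=1); MST = {1-3(w=6) 3-5(w=1)}
step 3: add edge 3-4 (w=5); MST = {1-3(w=6) 3-4(w=5) 3-5(w=1)}
step 4: add edge 0-3 (w=10); MST = {0-3(w=10) 1-3(w=6) 3-4(w=5) 3-5(w=1)}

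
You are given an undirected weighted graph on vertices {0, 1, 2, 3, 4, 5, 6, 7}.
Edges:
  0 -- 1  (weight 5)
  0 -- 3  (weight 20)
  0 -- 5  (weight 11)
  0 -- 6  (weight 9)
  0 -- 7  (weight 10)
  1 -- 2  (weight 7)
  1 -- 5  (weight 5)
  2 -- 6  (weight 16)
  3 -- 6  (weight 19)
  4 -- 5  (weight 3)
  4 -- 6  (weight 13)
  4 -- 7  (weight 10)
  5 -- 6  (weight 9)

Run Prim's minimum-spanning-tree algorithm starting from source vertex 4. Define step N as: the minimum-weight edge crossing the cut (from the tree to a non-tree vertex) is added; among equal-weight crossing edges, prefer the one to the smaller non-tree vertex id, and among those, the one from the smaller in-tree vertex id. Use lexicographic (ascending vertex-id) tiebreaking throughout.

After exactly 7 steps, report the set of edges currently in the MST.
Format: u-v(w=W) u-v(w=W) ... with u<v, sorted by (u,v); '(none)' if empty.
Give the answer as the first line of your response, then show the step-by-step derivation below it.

0-1(w=5) 0-6(w=9) 0-7(w=10) 1-2(w=7) 1-5(w=5) 3-6(w=19) 4-5(w=3)

step 1: add edge 4-5 (w=3); MST = {4-5(w=3)}
step 2: add edge 1-5 (w=5); MST = {1-5(w=5) 4-5(w=3)}
step 3: add edge 0-1 (w=5); MST = {0-1(w=5) 1-5(w=5) 4-5(w=3)}
step 4: add edge 1-2 (w=7); MST = {0-1(w=5) 1-2(w=7) 1-5(w=5) 4-5(w=3)}
step 5: add edge 0-6 (w=9); MST = {0-1(w=5) 0-6(w=9) 1-2(w=7) 1-5(w=5) 4-5(w=3)}
step 6: add edge 0-7 (w=10); MST = {0-1(w=5) 0-6(w=9) 0-7(w=10) 1-2(w=7) 1-5(w=5) 4-5(w=3)}
step 7: add edge 3-6 (w=19); MST = {0-1(w=5) 0-6(w=9) 0-7(w=10) 1-2(w=7) 1-5(w=5) 3-6(w=19) 4-5(w=3)}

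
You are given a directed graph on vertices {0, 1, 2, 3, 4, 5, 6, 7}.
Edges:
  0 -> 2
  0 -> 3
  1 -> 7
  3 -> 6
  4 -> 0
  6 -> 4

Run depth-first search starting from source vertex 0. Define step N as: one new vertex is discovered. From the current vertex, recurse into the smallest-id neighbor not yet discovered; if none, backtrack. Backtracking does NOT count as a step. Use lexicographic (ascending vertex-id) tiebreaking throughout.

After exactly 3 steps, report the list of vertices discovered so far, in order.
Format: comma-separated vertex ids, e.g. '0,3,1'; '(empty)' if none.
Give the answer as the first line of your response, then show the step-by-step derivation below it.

0,2,3

step 1: discover 0; path=0; order=0
step 2: discover 2; path=0>2; order=0,2
step 3: discover 3; path=0>3; order=0,2,3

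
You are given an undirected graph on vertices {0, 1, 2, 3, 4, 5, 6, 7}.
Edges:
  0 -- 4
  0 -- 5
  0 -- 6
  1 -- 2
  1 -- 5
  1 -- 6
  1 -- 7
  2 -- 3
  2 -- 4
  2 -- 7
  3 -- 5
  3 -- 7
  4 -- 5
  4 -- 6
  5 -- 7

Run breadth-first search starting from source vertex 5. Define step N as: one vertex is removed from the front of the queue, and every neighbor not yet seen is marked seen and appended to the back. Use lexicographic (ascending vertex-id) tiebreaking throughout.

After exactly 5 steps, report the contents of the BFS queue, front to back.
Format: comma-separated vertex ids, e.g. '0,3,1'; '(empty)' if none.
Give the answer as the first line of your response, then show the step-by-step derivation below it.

7,6,2

step 1: dequeue 5; queue=[0,1,3,4,7]; order=5
step 2: dequeue 0; queue=[1,3,4,7,6]; order=5,0
step 3: dequeue 1; queue=[3,4,7,6,2]; order=5,0,1
step 4: dequeue 3; queue=[4,7,6,2]; order=5,0,1,3
step 5: dequeue 4; queue=[7,6,2]; order=5,0,1,3,4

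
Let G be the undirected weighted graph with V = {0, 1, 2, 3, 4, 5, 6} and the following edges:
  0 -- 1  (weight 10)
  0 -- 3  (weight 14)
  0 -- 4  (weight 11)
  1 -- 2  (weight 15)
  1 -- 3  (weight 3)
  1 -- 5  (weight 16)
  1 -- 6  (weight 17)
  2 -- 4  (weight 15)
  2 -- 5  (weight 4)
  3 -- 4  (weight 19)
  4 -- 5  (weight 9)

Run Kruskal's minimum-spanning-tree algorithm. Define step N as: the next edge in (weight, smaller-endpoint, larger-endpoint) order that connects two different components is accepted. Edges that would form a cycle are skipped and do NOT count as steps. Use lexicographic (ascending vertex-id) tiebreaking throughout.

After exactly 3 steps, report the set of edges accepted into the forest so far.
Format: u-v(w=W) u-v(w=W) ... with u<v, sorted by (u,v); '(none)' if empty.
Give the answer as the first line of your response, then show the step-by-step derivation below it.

1-3(w=3) 2-5(w=4) 4-5(w=9)

step 1: add edge 1-3 (w=3); MST = {1-3(w=3)}
step 2: add edge 2-5 (w=4); MST = {1-3(w=3) 2-5(w=4)}
step 3: add edge 4-5 (w=9); MST = {1-3(w=3) 2-5(w=4) 4-5(w=9)}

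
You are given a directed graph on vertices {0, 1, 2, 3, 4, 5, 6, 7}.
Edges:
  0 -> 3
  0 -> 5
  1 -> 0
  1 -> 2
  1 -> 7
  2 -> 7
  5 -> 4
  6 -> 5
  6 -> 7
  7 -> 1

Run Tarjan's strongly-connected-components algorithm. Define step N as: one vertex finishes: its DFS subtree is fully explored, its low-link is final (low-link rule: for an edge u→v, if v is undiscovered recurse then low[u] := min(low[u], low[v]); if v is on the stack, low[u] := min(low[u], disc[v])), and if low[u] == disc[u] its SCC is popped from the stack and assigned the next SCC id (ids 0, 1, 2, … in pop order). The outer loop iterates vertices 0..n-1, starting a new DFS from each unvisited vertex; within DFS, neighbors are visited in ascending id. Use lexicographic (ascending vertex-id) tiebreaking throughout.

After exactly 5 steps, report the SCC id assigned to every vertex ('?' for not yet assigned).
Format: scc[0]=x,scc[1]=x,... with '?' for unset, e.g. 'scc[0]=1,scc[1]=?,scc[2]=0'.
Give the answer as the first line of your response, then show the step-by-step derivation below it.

scc[0]=3,scc[1]=?,scc[2]=?,scc[3]=0,scc[4]=1,scc[5]=2,scc[6]=?,scc[7]=?

step 1: low=(low[0]=0,low[1]=?,low[2]=?,low[3]=1,low[4]=?,low[5]=?,low[6]=?,low[7]=?); scc=(scc[0]=?,scc[1]=?,scc[2]=?,scc[3]=0,scc[4]=?,scc[5]=?,scc[6]=?,scc[7]=?)
step 2: low=(low[0]=0,low[1]=?,low[2]=?,low[3]=1,low[4]=3,low[5]=2,low[6]=?,low[7]=?); scc=(scc[0]=?,scc[1]=?,scc[2]=?,scc[3]=0,scc[4]=1,scc[5]=?,scc[6]=?,scc[7]=?)
step 3: low=(low[0]=0,low[1]=?,low[2]=?,low[3]=1,low[4]=3,low[5]=2,low[6]=?,low[7]=?); scc=(scc[0]=?,scc[1]=?,scc[2]=?,scc[3]=0,scc[4]=1,scc[5]=2,scc[6]=?,scc[7]=?)
step 4: low=(low[0]=0,low[1]=?,low[2]=?,low[3]=1,low[4]=3,low[5]=2,low[6]=?,low[7]=?); scc=(scc[0]=3,scc[1]=?,scc[2]=?,scc[3]=0,scc[4]=1,scc[5]=2,scc[6]=?,scc[7]=?)
step 5: low=(low[0]=0,low[1]=4,low[2]=5,low[3]=1,low[4]=3,low[5]=2,low[6]=?,low[7]=4); scc=(scc[0]=3,scc[1]=?,scc[2]=?,scc[3]=0,scc[4]=1,scc[5]=2,scc[6]=?,scc[7]=?)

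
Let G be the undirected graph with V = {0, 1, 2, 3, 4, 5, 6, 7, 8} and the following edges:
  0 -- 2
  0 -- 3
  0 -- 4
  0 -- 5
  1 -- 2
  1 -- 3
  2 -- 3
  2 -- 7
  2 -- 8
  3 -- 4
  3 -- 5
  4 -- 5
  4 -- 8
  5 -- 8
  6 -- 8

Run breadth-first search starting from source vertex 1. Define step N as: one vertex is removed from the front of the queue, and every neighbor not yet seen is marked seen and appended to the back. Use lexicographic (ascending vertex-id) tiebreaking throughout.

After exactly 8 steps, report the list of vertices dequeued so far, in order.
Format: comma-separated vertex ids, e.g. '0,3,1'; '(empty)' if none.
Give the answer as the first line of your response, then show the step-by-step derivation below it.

1,2,3,0,7,8,4,5

step 1: dequeue 1; queue=[2,3]; order=1
step 2: dequeue 2; queue=[3,0,7,8]; order=1,2
step 3: dequeue 3; queue=[0,7,8,4,5]; order=1,2,3
step 4: dequeue 0; queue=[7,8,4,5]; order=1,2,3,0
step 5: dequeue 7; queue=[8,4,5]; order=1,2,3,0,7
step 6: dequeue 8; queue=[4,5,6]; order=1,2,3,0,7,8
step 7: dequeue 4; queue=[5,6]; order=1,2,3,0,7,8,4
step 8: dequeue 5; queue=[6]; order=1,2,3,0,7,8,4,5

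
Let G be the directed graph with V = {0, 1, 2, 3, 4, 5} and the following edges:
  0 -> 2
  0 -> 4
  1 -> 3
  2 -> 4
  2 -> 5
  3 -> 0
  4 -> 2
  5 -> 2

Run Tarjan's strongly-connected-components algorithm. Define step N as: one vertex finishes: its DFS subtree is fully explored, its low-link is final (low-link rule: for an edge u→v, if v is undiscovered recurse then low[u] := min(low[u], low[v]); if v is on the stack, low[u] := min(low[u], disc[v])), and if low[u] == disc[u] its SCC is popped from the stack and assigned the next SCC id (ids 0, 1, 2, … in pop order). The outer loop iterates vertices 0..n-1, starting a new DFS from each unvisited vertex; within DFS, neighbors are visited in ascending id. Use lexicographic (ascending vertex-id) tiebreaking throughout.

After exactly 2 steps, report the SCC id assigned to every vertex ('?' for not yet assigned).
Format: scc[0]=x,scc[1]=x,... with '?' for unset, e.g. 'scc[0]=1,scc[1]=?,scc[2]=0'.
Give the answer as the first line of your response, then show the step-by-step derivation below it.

scc[0]=?,scc[1]=?,scc[2]=?,scc[3]=?,scc[4]=?,scc[5]=?

step 1: low=(low[0]=0,low[1]=?,low[2]=1,low[3]=?,low[4]=1,low[5]=?); scc=(scc[0]=?,scc[1]=?,scc[2]=?,scc[3]=?,scc[4]=?,scc[5]=?)
step 2: low=(low[0]=0,low[1]=?,low[2]=1,low[3]=?,low[4]=1,low[5]=1); scc=(scc[0]=?,scc[1]=?,scc[2]=?,scc[3]=?,scc[4]=?,scc[5]=?)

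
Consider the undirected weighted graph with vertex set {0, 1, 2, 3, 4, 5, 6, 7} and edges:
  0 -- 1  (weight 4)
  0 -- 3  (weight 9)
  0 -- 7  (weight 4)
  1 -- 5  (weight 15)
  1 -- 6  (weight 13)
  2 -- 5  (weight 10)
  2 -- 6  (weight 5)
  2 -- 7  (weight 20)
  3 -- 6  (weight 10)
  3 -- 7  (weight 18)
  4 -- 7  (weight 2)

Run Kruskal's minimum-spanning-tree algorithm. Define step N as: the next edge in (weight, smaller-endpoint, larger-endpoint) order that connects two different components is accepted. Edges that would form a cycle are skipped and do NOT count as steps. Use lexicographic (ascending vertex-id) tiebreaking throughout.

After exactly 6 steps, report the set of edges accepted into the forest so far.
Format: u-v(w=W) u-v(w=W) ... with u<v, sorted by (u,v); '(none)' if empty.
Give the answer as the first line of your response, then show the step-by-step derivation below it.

0-1(w=4) 0-3(w=9) 0-7(w=4) 2-5(w=10) 2-6(w=5) 4-7(w=2)

step 1: add edge 4-7 (w=2); MST = {4-7(w=2)}
step 2: add edge 0-1 (w=4); MST = {0-1(w=4) 4-7(w=2)}
step 3: add edge 0-7 (w=4); MST = {0-1(w=4) 0-7(w=4) 4-7(w=2)}
step 4: add edge 2-6 (w=5); MST = {0-1(w=4) 0-7(w=4) 2-6(w=5) 4-7(w=2)}
step 5: add edge 0-3 (w=9); MST = {0-1(w=4) 0-3(w=9) 0-7(w=4) 2-6(w=5) 4-7(w=2)}
step 6: add edge 2-5 (w=10); MST = {0-1(w=4) 0-3(w=9) 0-7(w=4) 2-5(w=10) 2-6(w=5) 4-7(w=2)}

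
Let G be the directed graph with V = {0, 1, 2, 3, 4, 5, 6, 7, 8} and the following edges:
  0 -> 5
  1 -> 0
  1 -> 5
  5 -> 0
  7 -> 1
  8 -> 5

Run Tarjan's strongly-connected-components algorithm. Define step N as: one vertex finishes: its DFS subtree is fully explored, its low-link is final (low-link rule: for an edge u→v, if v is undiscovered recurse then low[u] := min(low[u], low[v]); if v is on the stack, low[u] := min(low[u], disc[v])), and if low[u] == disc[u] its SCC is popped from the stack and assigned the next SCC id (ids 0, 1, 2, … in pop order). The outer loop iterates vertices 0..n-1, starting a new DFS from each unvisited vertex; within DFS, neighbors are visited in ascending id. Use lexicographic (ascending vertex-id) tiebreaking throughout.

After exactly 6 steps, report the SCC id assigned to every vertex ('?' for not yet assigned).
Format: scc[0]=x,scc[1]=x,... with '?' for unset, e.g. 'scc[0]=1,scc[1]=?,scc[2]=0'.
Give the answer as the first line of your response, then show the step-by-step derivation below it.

scc[0]=0,scc[1]=1,scc[2]=2,scc[3]=3,scc[4]=4,scc[5]=0,scc[6]=?,scc[7]=?,scc[8]=?

step 1: low=(low[0]=0,low[1]=?,low[2]=?,low[3]=?,low[4]=?,low[5]=0,low[6]=?,low[7]=?,low[8]=?); scc=(scc[0]=?,scc[1]=?,scc[2]=?,scc[3]=?,scc[4]=?,scc[5]=?,scc[6]=?,scc[7]=?,scc[8]=?)
step 2: low=(low[0]=0,low[1]=?,low[2]=?,low[3]=?,low[4]=?,low[5]=0,low[6]=?,low[7]=?,low[8]=?); scc=(scc[0]=0,scc[1]=?,scc[2]=?,scc[3]=?,scc[4]=?,scc[5]=0,scc[6]=?,scc[7]=?,scc[8]=?)
step 3: low=(low[0]=0,low[1]=2,low[2]=?,low[3]=?,low[4]=?,low[5]=0,low[6]=?,low[7]=?,low[8]=?); scc=(scc[0]=0,scc[1]=1,scc[2]=?,scc[3]=?,scc[4]=?,scc[5]=0,scc[6]=?,scc[7]=?,scc[8]=?)
step 4: low=(low[0]=0,low[1]=2,low[2]=3,low[3]=?,low[4]=?,low[5]=0,low[6]=?,low[7]=?,low[8]=?); scc=(scc[0]=0,scc[1]=1,scc[2]=2,scc[3]=?,scc[4]=?,scc[5]=0,scc[6]=?,scc[7]=?,scc[8]=?)
step 5: low=(low[0]=0,low[1]=2,low[2]=3,low[3]=4,low[4]=?,low[5]=0,low[6]=?,low[7]=?,low[8]=?); scc=(scc[0]=0,scc[1]=1,scc[2]=2,scc[3]=3,scc[4]=?,scc[5]=0,scc[6]=?,scc[7]=?,scc[8]=?)
step 6: low=(low[0]=0,low[1]=2,low[2]=3,low[3]=4,low[4]=5,low[5]=0,low[6]=?,low[7]=?,low[8]=?); scc=(scc[0]=0,scc[1]=1,scc[2]=2,scc[3]=3,scc[4]=4,scc[5]=0,scc[6]=?,scc[7]=?,scc[8]=?)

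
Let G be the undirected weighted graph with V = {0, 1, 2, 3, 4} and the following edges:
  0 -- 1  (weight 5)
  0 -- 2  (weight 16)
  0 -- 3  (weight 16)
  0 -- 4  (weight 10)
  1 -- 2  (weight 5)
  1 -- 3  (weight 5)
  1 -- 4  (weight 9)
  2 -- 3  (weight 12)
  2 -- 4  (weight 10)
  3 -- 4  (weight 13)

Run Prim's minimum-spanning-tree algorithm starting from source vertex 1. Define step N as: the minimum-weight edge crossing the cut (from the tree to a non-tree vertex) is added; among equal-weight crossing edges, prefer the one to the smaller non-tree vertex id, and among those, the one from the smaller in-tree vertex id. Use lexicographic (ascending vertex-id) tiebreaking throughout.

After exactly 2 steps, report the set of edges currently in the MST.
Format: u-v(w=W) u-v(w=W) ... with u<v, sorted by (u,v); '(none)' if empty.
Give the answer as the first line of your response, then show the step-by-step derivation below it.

0-1(w=5) 1-2(w=5)

step 1: add edge 0-1 (w=5); MST = {0-1(w=5)}
step 2: add edge 1-2 (w=5); MST = {0-1(w=5) 1-2(w=5)}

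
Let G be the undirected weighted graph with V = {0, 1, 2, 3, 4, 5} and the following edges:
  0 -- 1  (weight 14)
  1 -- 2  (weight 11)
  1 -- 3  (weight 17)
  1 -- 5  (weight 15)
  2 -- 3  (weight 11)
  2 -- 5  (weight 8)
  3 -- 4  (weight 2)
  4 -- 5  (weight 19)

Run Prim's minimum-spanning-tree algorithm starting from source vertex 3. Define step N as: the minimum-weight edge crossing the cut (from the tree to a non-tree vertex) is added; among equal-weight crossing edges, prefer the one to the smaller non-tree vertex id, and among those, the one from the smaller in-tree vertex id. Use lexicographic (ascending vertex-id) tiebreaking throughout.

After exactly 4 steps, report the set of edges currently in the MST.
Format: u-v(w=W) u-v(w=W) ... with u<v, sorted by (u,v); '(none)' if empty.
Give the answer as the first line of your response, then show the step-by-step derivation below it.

1-2(w=11) 2-3(w=11) 2-5(w=8) 3-4(w=2)

step 1: add edge 3-4 (w=2); MST = {3-4(w=2)}
step 2: add edge 2-3 (w=11); MST = {2-3(w=11) 3-4(w=2)}
step 3: add edge 2-5 (w=8); MST = {2-3(w=11) 2-5(w=8) 3-4(w=2)}
step 4: add edge 1-2 (w=11); MST = {1-2(w=11) 2-3(w=11) 2-5(w=8) 3-4(w=2)}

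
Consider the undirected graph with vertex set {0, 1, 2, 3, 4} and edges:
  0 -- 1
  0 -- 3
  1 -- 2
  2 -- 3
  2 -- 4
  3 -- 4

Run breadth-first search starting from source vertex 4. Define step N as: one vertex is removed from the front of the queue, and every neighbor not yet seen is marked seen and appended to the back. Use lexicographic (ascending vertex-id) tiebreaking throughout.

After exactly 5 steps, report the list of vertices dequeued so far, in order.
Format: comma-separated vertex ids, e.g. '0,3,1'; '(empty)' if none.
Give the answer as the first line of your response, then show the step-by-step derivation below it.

4,2,3,1,0

step 1: dequeue 4; queue=[2,3]; order=4
step 2: dequeue 2; queue=[3,1]; order=4,2
step 3: dequeue 3; queue=[1,0]; order=4,2,3
step 4: dequeue 1; queue=[0]; order=4,2,3,1
step 5: dequeue 0; queue=[(empty)]; order=4,2,3,1,0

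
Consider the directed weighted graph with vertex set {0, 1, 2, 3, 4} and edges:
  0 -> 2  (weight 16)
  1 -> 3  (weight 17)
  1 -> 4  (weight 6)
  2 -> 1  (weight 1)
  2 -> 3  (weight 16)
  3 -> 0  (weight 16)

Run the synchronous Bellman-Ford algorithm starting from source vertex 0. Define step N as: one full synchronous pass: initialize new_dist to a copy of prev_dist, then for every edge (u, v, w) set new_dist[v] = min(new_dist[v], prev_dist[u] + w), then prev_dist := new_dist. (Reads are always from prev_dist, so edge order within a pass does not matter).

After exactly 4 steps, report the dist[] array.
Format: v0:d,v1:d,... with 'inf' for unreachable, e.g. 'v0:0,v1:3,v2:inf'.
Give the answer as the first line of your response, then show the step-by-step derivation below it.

v0:0,v1:17,v2:16,v3:32,v4:23

step 1: dist = v0:0,v1:inf,v2:16,v3:inf,v4:inf
step 2: dist = v0:0,v1:17,v2:16,v3:32,v4:inf
step 3: dist = v0:0,v1:17,v2:16,v3:32,v4:23
step 4: dist = v0:0,v1:17,v2:16,v3:32,v4:23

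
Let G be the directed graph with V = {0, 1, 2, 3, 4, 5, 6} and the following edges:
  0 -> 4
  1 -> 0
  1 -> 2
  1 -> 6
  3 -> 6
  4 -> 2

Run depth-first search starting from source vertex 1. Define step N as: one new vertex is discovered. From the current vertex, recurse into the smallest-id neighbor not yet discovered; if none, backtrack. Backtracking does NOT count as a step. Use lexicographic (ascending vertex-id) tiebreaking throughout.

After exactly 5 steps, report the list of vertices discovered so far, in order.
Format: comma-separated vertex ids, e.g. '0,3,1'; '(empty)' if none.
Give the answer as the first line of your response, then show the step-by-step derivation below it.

1,0,4,2,6

step 1: discover 1; path=1; order=1
step 2: discover 0; path=1>0; order=1,0
step 3: discover 4; path=1>0>4; order=1,0,4
step 4: discover 2; path=1>0>4>2; order=1,0,4,2
step 5: discover 6; path=1>6; order=1,0,4,2,6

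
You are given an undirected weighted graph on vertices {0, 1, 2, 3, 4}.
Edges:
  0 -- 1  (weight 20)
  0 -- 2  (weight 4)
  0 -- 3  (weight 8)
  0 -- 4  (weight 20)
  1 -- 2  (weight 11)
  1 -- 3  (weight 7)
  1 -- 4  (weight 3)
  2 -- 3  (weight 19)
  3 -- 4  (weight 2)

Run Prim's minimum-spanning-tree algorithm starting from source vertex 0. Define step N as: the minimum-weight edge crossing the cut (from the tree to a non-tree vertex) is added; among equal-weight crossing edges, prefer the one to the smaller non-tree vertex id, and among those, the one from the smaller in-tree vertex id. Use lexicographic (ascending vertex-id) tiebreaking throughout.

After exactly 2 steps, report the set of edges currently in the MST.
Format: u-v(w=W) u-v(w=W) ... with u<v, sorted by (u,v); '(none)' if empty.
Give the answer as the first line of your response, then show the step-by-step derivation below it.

0-2(w=4) 0-3(w=8)

step 1: add edge 0-2 (w=4); MST = {0-2(w=4)}
step 2: add edge 0-3 (w=8); MST = {0-2(w=4) 0-3(w=8)}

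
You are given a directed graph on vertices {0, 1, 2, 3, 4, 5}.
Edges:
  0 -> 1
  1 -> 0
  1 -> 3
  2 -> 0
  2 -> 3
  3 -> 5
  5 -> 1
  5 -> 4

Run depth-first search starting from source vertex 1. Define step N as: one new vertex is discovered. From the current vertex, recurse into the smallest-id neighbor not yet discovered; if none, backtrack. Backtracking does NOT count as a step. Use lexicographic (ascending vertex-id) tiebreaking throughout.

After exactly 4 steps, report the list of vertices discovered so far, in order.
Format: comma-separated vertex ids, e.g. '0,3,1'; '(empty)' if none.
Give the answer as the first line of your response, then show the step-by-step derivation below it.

1,0,3,5

step 1: discover 1; path=1; order=1
step 2: discover 0; path=1>0; order=1,0
step 3: discover 3; path=1>3; order=1,0,3
step 4: discover 5; path=1>3>5; order=1,0,3,5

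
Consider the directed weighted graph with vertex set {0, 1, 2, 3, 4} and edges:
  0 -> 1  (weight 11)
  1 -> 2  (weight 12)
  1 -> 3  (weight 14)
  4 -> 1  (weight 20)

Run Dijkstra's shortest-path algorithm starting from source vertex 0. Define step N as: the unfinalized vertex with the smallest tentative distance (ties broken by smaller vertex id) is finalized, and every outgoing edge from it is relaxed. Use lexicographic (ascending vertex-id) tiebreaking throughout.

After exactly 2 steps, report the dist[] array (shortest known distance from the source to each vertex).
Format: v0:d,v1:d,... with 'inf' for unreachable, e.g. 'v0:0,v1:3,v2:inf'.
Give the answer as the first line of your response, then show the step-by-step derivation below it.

v0:0,v1:11,v2:23,v3:25,v4:inf

step 1: dist = v0:0,v1:11,v2:inf,v3:inf,v4:inf
step 2: dist = v0:0,v1:11,v2:23,v3:25,v4:inf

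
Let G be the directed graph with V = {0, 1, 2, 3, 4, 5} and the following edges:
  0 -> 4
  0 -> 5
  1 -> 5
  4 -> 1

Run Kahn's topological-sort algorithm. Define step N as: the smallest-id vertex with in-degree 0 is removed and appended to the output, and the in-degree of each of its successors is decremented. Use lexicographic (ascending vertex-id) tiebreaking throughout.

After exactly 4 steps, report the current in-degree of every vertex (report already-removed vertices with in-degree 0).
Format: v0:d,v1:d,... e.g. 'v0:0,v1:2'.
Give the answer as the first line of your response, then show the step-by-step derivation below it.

v0:0,v1:0,v2:0,v3:0,v4:0,v5:1

step 1: output 0; order=[0]; indeg=(0,1,0,0,0,1)
step 2: output 2; order=[0,2]; indeg=(0,1,0,0,0,1)
step 3: output 3; order=[0,2,3]; indeg=(0,1,0,0,0,1)
step 4: output 4; order=[0,2,3,4]; indeg=(0,0,0,0,0,1)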